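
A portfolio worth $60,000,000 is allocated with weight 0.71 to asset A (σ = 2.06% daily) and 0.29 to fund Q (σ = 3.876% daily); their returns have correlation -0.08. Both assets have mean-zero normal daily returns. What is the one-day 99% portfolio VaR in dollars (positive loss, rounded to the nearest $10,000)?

σ_p² = 0.71²·2.06² + 0.29²·3.876² + 2·-0.08·0.71·0.29·2.06·3.876 = 3.1396 (%²).
σ_p = √3.1396 = 1.772%.
At 99%, z = 2.326.
VaR = 2.326 × 1.772% = 4.122%; on $60,000,000 that is $2,473,200.

$2,470,000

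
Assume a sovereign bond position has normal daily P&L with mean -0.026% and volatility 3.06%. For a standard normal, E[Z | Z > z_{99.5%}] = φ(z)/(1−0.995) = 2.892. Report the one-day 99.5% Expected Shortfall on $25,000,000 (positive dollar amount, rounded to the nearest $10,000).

$2,220,000

ES = −(-0.026%) + 3.06% × 2.892 = 8.876%.
On $25,000,000: 0.08876 × $25,000,000 = $2,219,000.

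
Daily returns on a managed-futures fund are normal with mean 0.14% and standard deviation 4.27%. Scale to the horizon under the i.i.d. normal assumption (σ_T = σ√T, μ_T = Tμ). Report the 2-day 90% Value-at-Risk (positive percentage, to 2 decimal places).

7.46%

At 90%, z = 1.282.
σ_{2d} = 4.27% × √2 = 6.039%; μ_{2d} = 2 × 0.14% = 0.280%.
VaR = −(0.280%) + 1.282 × 6.039% = 7.462%.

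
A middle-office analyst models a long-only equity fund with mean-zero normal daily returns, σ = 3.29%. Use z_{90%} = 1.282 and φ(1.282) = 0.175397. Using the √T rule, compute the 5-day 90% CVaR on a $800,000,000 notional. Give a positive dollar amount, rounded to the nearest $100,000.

$103,200,000

σ_{5d} = 3.29% × √5 = 7.357%.
ES multiplier = φ(z)/(1−α) = 0.175397/0.1 = 1.754.
ES = 7.357% × 1.754 = 12.904%; on $800,000,000: $103,232,000.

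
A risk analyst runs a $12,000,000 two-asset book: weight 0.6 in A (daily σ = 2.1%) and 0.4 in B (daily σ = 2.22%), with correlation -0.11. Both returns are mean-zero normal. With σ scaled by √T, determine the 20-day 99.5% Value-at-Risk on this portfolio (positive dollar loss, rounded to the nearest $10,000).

σ_p = √(0.6²·2.1² + 0.4²·2.22² + 2·-0.11·0.6·0.4·2.1·2.22) = 1.459%.
σ_{20d} = 1.459% × √20 = 6.525%.
z(99.5%) = 2.576.
VaR = 2.576 × 6.525% = 16.808%; on $12,000,000 that is $2,016,960.

$2,020,000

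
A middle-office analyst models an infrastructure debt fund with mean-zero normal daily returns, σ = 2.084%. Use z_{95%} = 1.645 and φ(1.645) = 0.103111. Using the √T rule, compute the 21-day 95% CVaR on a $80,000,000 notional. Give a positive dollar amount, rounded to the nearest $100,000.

$15,800,000

σ_{21d} = 2.084% × √21 = 9.550%.
ES multiplier = φ(z)/(1−α) = 0.103111/0.05 = 2.062.
ES = 9.550% × 2.062 = 19.692%; on $80,000,000: $15,753,600.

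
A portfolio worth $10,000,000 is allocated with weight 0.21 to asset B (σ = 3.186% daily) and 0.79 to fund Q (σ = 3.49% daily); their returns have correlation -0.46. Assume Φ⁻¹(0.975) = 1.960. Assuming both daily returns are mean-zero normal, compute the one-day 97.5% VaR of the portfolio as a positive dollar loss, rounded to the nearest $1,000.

$494,000

σ_p² = 0.21²·3.186² + 0.79²·3.49² + 2·-0.46·0.21·0.79·3.186·3.49 = 6.3521 (%²).
σ_p = √6.3521 = 2.520%.
VaR = 1.960 × 2.520% = 4.939%; on $10,000,000 that is $493,900.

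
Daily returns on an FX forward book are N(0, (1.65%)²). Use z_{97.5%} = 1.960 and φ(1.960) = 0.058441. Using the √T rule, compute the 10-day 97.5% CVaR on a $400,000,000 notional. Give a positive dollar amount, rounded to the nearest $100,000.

$48,800,000

σ_{10d} = 1.65% × √10 = 5.218%.
ES multiplier = φ(z)/(1−α) = 0.058441/0.025 = 2.338.
ES = 5.218% × 2.338 = 12.200%; on $400,000,000: $48,800,000.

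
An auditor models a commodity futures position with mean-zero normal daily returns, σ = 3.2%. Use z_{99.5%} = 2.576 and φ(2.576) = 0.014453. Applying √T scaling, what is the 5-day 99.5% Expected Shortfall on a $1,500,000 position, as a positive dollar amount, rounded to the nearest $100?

σ_{5d} = 3.2% × √5 = 7.155%.
ES multiplier = φ(z)/(1−α) = 0.014453/0.005 = 2.891.
ES = 7.155% × 2.891 = 20.685%; on $1,500,000: $310,275.

$310,300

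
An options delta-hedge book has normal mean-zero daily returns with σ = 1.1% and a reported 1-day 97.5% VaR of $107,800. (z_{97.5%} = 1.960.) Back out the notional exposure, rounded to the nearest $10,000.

VaR as a fraction of value: z·σ = 1.960 × 1.1% = 2.156%.
Position = $107,800 / 0.02156 = $5,000,000.

$5,000,000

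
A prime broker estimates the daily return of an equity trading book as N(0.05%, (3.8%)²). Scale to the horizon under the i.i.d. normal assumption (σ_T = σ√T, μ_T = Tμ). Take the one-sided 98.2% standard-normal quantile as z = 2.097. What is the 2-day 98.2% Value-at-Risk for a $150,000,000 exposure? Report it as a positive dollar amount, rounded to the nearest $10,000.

$16,750,000

σ_{2d} = 3.8% × √2 = 5.374%; μ_{2d} = 2 × 0.05% = 0.100%.
VaR = −(0.100%) + 2.097 × 5.374% = 11.169%.
On $150,000,000: 0.11169 × $150,000,000 = $16,753,500.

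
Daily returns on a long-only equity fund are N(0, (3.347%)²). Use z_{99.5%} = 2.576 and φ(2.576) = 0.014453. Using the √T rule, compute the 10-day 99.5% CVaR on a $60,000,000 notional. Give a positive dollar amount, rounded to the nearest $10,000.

σ_{10d} = 3.347% × √10 = 10.584%.
ES multiplier = φ(z)/(1−α) = 0.014453/0.005 = 2.891.
ES = 10.584% × 2.891 = 30.598%; on $60,000,000: $18,358,800.

$18,360,000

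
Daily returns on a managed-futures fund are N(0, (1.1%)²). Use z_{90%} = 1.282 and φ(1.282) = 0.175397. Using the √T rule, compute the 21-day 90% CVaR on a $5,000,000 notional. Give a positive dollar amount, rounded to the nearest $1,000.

σ_{21d} = 1.1% × √21 = 5.041%.
ES multiplier = φ(z)/(1−α) = 0.175397/0.1 = 1.754.
ES = 5.041% × 1.754 = 8.842%; on $5,000,000: $442,100.

$442,000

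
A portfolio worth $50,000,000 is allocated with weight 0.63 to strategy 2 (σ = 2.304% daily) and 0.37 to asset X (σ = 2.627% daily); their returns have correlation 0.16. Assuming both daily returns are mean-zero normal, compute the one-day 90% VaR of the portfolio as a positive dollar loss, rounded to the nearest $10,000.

$1,200,000

σ_p² = 0.63²·2.304² + 0.37²·2.627² + 2·0.16·0.63·0.37·2.304·2.627 = 3.5032 (%²).
σ_p = √3.5032 = 1.872%.
At 90%, z = 1.282.
VaR = 1.282 × 1.872% = 2.400%; on $50,000,000 that is $1,200,000.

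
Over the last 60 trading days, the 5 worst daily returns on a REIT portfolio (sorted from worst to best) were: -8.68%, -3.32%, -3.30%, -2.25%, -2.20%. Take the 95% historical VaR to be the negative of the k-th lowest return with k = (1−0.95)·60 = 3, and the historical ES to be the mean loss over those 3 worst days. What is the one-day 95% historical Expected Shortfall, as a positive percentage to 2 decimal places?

The 3 worst returns sum to -15.30%.
ES = −(-15.30%) / 3 = 5.1% ≈ 5.10%.

5.10%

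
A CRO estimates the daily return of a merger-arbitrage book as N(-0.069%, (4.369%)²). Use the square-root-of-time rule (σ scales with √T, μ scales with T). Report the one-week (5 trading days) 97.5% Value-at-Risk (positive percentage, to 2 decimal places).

At 97.5%, z = 1.960.
σ_{5d} = 4.369% × √5 = 9.769%; μ_{5d} = 5 × -0.069% = -0.345%.
VaR = −(-0.345%) + 1.960 × 9.769% = 19.492%.

19.49%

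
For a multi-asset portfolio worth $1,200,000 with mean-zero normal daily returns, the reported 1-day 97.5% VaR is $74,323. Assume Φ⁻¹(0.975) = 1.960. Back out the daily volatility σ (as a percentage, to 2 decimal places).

VaR as a fraction: $74,323 / $1,200,000 = 6.194%.
σ = VaR / z = 6.194% / 1.960 = 3.160%.

3.16%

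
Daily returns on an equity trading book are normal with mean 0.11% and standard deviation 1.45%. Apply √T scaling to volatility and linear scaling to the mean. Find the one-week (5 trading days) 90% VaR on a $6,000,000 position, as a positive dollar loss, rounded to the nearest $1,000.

At 90%, z = 1.282.
σ_{5d} = 1.45% × √5 = 3.242%; μ_{5d} = 5 × 0.11% = 0.550%.
VaR = −(0.550%) + 1.282 × 3.242% = 3.606%.
On $6,000,000: 0.03606 × $6,000,000 = $216,360.

$216,000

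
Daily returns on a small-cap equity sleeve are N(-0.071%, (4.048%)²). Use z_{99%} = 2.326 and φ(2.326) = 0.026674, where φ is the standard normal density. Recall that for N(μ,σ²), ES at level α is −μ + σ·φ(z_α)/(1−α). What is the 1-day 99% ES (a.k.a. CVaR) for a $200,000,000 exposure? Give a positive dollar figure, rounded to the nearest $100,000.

Tail multiplier: φ(z)/(1−α) = 0.026674 / 0.01 = 2.667.
ES = −(-0.071%) + 4.048% × 2.667 = 10.867%.
On $200,000,000: 0.10867 × $200,000,000 = $21,734,000.

$21,700,000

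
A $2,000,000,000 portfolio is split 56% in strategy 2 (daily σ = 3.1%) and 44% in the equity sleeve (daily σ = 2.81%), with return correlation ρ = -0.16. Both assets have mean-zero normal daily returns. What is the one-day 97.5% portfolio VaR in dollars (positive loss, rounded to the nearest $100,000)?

σ_p² = 0.56²·3.1² + 0.44²·2.81² + 2·-0.16·0.56·0.44·3.1·2.81 = 3.8555 (%²).
σ_p = √3.8555 = 1.964%.
At 97.5%, z = 1.960.
VaR = 1.960 × 1.964% = 3.849%; on $2,000,000,000 that is $76,980,000.

$77,000,000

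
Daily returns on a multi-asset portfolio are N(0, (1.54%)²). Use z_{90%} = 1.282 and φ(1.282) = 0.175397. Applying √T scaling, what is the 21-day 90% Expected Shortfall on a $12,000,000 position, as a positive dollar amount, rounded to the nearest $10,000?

$1,490,000

σ_{21d} = 1.54% × √21 = 7.057%.
ES multiplier = φ(z)/(1−α) = 0.175397/0.1 = 1.754.
ES = 7.057% × 1.754 = 12.378%; on $12,000,000: $1,485,360.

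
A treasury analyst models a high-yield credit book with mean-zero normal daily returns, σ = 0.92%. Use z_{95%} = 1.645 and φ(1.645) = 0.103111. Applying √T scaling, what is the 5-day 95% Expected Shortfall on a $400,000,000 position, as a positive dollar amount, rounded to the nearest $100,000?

σ_{5d} = 0.92% × √5 = 2.057%.
ES multiplier = φ(z)/(1−α) = 0.103111/0.05 = 2.062.
ES = 2.057% × 2.062 = 4.242%; on $400,000,000: $16,968,000.

$17,000,000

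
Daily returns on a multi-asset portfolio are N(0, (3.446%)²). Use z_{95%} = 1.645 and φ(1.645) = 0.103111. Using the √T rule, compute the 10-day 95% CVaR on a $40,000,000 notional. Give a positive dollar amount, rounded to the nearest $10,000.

$8,990,000

σ_{10d} = 3.446% × √10 = 10.897%.
ES multiplier = φ(z)/(1−α) = 0.103111/0.05 = 2.062.
ES = 10.897% × 2.062 = 22.470%; on $40,000,000: $8,988,000.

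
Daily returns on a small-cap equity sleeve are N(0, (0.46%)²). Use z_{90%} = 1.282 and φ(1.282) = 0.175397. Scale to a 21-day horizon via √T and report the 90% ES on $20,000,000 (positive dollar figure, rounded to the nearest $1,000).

σ_{21d} = 0.46% × √21 = 2.108%.
ES multiplier = φ(z)/(1−α) = 0.175397/0.1 = 1.754.
ES = 2.108% × 1.754 = 3.697%; on $20,000,000: $739,400.

$739,000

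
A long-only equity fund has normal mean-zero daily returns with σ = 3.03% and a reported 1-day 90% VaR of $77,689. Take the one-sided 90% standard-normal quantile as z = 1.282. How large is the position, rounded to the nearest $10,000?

VaR as a fraction of value: z·σ = 1.282 × 3.03% = 3.88446%.
Position = $77,689 / 0.0388446 = $1,999,995.

$2,000,000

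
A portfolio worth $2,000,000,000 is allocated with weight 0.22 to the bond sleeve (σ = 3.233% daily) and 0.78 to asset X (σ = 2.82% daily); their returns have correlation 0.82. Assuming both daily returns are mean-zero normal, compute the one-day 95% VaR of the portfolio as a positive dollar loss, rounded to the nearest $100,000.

$92,500,000

σ_p² = 0.22²·3.233² + 0.78²·2.82² + 2·0.82·0.22·0.78·3.233·2.82 = 7.9099 (%²).
σ_p = √7.9099 = 2.812%.
At 95%, z = 1.645.
VaR = 1.645 × 2.812% = 4.626%; on $2,000,000,000 that is $92,520,000.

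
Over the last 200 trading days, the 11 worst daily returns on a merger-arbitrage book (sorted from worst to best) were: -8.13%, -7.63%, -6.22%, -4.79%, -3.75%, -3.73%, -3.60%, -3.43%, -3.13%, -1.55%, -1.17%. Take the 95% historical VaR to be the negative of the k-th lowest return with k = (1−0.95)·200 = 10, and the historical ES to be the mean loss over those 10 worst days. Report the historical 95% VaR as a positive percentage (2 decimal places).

k = 10; the 10th lowest return is -1.55%, so VaR = 1.55%.

1.55%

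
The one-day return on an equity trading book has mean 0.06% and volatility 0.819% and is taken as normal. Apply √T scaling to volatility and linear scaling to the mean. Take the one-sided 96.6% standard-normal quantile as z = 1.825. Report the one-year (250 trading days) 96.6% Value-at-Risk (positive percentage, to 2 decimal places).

σ_{250d} = 0.819% × √250 = 12.950%; μ_{250d} = 250 × 0.06% = 15.000%.
VaR = −(15.000%) + 1.825 × 12.950% = 8.634%.

8.63%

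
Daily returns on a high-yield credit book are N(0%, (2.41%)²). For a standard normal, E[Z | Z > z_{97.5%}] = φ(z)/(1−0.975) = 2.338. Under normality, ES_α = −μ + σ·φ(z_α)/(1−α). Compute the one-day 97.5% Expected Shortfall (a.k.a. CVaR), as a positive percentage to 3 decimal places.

ES = 2.41% × 2.338 = 5.635%.

5.635%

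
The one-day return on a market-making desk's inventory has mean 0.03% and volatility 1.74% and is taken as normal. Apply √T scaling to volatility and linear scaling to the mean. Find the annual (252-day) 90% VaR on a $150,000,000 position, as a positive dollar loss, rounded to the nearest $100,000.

At 90%, z = 1.282.
σ_{252d} = 1.74% × √252 = 27.622%; μ_{252d} = 252 × 0.03% = 7.560%.
VaR = −(7.560%) + 1.282 × 27.622% = 27.851%.
On $150,000,000: 0.27851 × $150,000,000 = $41,776,500.

$41,800,000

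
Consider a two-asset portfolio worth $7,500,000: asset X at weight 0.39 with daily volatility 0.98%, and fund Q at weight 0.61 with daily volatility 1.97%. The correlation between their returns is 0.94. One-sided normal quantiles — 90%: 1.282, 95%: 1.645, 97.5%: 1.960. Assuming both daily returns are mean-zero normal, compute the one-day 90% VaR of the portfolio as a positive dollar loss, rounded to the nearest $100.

$150,600

σ_p² = 0.39²·0.98² + 0.61²·1.97² + 2·0.94·0.39·0.61·0.98·1.97 = 2.4536 (%²).
σ_p = √2.4536 = 1.566%.
VaR = 1.282 × 1.566% = 2.008%; on $7,500,000 that is $150,600.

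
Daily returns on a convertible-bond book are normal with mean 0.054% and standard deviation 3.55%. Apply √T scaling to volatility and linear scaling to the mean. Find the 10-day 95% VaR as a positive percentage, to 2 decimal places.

17.93%

At 95%, z = 1.645.
σ_{10d} = 3.55% × √10 = 11.226%; μ_{10d} = 10 × 0.054% = 0.540%.
VaR = −(0.540%) + 1.645 × 11.226% = 17.927%.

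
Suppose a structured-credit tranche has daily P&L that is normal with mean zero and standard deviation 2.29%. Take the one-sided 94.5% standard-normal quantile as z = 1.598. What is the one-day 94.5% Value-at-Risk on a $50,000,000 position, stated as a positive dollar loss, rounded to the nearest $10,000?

VaR = z·σ = 1.598 × 2.29% = 3.659%.
On $50,000,000: 0.03659 × $50,000,000 = $1,829,500.

$1,830,000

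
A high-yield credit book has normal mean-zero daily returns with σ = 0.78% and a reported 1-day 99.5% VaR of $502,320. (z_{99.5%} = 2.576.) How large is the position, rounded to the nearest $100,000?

VaR as a fraction of value: z·σ = 2.576 × 0.78% = 2.00928%.
Position = $502,320 / 0.0200928 = $25,000,000.

$25,000,000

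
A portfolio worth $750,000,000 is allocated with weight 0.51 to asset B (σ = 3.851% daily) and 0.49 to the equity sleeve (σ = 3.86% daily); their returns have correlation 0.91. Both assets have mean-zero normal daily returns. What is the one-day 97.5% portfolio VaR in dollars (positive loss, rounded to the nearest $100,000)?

σ_p² = 0.51²·3.851² + 0.49²·3.86² + 2·0.91·0.51·0.49·3.851·3.86 = 14.1955 (%²).
σ_p = √14.1955 = 3.768%.
At 97.5%, z = 1.960.
VaR = 1.960 × 3.768% = 7.385%; on $750,000,000 that is $55,387,500.

$55,400,000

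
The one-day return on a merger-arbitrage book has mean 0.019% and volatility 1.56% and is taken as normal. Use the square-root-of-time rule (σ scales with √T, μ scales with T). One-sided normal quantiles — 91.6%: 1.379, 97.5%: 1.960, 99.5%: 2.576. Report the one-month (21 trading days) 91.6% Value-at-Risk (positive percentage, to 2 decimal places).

σ_{21d} = 1.56% × √21 = 7.149%; μ_{21d} = 21 × 0.019% = 0.399%.
VaR = −(0.399%) + 1.379 × 7.149% = 9.459%.

9.46%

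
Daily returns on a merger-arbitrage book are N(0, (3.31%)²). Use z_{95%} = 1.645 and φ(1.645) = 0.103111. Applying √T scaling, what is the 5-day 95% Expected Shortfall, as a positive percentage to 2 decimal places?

σ_{5d} = 3.31% × √5 = 7.401%.
ES multiplier = φ(z)/(1−α) = 0.103111/0.05 = 2.062.
ES = 7.401% × 2.062 = 15.261%.

15.26%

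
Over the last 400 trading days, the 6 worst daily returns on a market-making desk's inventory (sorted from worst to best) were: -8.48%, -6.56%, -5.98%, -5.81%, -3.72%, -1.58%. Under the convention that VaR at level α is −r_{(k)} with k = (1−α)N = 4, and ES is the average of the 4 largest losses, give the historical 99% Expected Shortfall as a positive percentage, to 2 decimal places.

The 4 worst returns sum to -26.83%.
ES = −(-26.83%) / 4 = 6.7075% ≈ 6.71%.

6.71%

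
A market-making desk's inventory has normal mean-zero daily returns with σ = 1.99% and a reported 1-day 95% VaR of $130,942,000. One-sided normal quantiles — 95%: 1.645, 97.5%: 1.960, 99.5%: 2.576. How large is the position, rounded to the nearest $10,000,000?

VaR as a fraction of value: z·σ = 1.645 × 1.99% = 3.27355%.
Position = $130,942,000 / 0.0327355 = $4,000,000,000.

$4,000,000,000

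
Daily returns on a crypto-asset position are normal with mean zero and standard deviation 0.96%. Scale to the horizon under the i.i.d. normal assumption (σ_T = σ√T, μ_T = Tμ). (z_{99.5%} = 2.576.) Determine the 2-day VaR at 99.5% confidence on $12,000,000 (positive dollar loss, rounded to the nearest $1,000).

$420,000

σ_{2d} = 0.96% × √2 = 1.358%.
VaR = 2.576 × 1.358% = 3.498%.
On $12,000,000: 0.03498 × $12,000,000 = $419,760.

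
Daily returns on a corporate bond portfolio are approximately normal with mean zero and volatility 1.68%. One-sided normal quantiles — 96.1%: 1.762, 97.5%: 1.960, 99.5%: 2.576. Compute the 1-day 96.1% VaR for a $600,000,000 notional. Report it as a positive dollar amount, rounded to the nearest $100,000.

$17,800,000

VaR = z·σ = 1.762 × 1.68% = 2.960%.
On $600,000,000: 0.02960 × $600,000,000 = $17,760,000.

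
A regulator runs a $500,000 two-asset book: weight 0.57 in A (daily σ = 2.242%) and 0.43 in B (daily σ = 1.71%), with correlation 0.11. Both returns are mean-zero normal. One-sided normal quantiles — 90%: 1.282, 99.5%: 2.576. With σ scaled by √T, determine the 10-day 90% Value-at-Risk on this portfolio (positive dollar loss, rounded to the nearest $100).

σ_p = √(0.57²·2.242² + 0.43²·1.71² + 2·0.11·0.57·0.43·2.242·1.71) = 1.543%.
σ_{10d} = 1.543% × √10 = 4.879%.
VaR = 1.282 × 4.879% = 6.255%; on $500,000 that is $31,275.

$31,300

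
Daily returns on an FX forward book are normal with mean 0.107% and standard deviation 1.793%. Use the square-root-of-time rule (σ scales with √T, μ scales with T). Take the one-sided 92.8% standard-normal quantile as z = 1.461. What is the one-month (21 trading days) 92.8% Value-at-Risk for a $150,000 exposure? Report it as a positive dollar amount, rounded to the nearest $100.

$14,600

σ_{21d} = 1.793% × √21 = 8.217%; μ_{21d} = 21 × 0.107% = 2.247%.
VaR = −(2.247%) + 1.461 × 8.217% = 9.758%.
On $150,000: 0.09758 × $150,000 = $14,637.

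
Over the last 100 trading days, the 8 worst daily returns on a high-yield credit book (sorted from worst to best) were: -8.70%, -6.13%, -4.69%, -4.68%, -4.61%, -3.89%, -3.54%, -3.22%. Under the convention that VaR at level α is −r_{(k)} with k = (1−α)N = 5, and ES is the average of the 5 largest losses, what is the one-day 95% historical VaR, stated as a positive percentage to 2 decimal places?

4.61%

k = 5; the 5th lowest return is -4.61%, so VaR = 4.61%.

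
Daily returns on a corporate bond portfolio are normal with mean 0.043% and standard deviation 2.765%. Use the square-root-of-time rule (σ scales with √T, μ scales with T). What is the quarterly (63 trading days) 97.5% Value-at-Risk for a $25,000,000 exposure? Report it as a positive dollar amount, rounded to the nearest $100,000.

At 97.5%, z = 1.960.
σ_{63d} = 2.765% × √63 = 21.947%; μ_{63d} = 63 × 0.043% = 2.709%.
VaR = −(2.709%) + 1.960 × 21.947% = 40.307%.
On $25,000,000: 0.40307 × $25,000,000 = $10,076,750.

$10,100,000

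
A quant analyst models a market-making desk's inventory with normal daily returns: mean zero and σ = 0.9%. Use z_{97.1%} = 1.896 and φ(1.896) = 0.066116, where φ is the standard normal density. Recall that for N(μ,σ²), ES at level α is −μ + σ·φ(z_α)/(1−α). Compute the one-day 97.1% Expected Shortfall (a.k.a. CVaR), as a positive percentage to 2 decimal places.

Tail multiplier: φ(z)/(1−α) = 0.066116 / 0.029 = 2.280.
ES = 0.9% × 2.280 = 2.052%.

2.05%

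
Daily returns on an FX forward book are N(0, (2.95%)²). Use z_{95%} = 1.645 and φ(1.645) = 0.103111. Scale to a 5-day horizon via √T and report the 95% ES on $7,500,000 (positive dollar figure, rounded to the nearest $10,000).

$1,020,000

σ_{5d} = 2.95% × √5 = 6.596%.
ES multiplier = φ(z)/(1−α) = 0.103111/0.05 = 2.062.
ES = 6.596% × 2.062 = 13.601%; on $7,500,000: $1,020,075.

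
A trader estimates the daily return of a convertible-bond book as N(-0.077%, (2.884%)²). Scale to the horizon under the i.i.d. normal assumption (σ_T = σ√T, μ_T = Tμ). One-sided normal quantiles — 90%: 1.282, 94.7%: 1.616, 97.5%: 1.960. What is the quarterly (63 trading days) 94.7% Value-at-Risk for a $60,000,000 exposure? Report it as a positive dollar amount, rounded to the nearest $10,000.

$25,110,000

σ_{63d} = 2.884% × √63 = 22.891%; μ_{63d} = 63 × -0.077% = -4.851%.
VaR = −(-4.851%) + 1.616 × 22.891% = 41.843%.
On $60,000,000: 0.41843 × $60,000,000 = $25,105,800.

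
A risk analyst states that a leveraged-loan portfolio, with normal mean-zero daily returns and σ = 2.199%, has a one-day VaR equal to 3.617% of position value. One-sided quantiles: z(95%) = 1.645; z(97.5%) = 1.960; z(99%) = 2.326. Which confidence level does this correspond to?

Implied z = VaR/σ = 3.617 / 2.199 = 1.645.
This matches z(95%) = 1.645.

95%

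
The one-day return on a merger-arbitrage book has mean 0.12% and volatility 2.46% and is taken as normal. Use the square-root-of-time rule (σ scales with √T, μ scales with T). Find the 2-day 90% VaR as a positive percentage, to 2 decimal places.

At 90%, z = 1.282.
σ_{2d} = 2.46% × √2 = 3.479%; μ_{2d} = 2 × 0.12% = 0.240%.
VaR = −(0.240%) + 1.282 × 3.479% = 4.220%.

4.22%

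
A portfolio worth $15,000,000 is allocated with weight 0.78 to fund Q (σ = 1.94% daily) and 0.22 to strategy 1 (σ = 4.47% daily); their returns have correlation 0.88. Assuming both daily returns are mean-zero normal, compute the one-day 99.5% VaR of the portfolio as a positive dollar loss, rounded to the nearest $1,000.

σ_p² = 0.78²·1.94² + 0.22²·4.47² + 2·0.88·0.78·0.22·1.94·4.47 = 5.8759 (%²).
σ_p = √5.8759 = 2.424%.
At 99.5%, z = 2.576.
VaR = 2.576 × 2.424% = 6.244%; on $15,000,000 that is $936,600.

$937,000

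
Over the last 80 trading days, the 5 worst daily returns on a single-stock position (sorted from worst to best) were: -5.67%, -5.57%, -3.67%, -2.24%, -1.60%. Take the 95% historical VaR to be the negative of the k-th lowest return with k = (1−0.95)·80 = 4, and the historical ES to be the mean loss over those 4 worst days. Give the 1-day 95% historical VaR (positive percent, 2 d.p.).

2.24%

k = 4; the 4th lowest return is -2.24%, so VaR = 2.24%.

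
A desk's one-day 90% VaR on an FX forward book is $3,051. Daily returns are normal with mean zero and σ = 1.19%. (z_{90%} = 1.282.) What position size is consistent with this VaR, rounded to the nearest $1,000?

VaR as a fraction of value: z·σ = 1.282 × 1.19% = 1.52558%.
Position = $3,051 / 0.0152558 = $199,990.

$200,000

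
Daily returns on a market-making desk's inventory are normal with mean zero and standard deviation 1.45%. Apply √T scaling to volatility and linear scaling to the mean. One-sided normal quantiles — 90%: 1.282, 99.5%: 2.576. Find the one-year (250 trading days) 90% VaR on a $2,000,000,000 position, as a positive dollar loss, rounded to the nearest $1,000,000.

$588,000,000

σ_{250d} = 1.45% × √250 = 22.927%.
VaR = 1.282 × 22.927% = 29.392%.
On $2,000,000,000: 0.29392 × $2,000,000,000 = $587,840,000.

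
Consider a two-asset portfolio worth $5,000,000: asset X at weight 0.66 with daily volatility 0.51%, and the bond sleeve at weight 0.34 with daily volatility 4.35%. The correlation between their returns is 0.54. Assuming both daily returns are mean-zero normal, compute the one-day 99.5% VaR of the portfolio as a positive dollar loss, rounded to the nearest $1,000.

$217,000

σ_p² = 0.66²·0.51² + 0.34²·4.35² + 2·0.54·0.66·0.34·0.51·4.35 = 2.8384 (%²).
σ_p = √2.8384 = 1.685%.
At 99.5%, z = 2.576.
VaR = 2.576 × 1.685% = 4.341%; on $5,000,000 that is $217,050.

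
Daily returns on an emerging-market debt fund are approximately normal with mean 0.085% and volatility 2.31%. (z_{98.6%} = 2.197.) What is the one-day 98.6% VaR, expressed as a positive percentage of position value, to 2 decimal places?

4.99%

VaR = −μ + z·σ = −(0.085%) + 2.197 × 2.31% = 4.990%.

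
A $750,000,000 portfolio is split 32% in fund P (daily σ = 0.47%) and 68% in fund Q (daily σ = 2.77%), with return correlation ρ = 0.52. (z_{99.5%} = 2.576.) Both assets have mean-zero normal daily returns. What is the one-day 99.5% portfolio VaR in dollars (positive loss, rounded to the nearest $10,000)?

$37,980,000

σ_p² = 0.32²·0.47² + 0.68²·2.77² + 2·0.52·0.32·0.68·0.47·2.77 = 3.8652 (%²).
σ_p = √3.8652 = 1.966%.
VaR = 2.576 × 1.966% = 5.064%; on $750,000,000 that is $37,980,000.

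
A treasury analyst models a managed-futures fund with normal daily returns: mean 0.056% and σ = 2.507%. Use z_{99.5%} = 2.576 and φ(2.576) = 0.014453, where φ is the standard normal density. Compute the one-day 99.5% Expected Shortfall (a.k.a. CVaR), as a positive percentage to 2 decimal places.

7.19%

Tail multiplier: φ(z)/(1−α) = 0.014453 / 0.005 = 2.891.
ES = −(0.056%) + 2.507% × 2.891 = 7.192%.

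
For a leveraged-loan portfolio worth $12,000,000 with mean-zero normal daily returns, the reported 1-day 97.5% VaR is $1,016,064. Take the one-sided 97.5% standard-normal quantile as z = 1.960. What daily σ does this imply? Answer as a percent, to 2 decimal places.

VaR as a fraction: $1,016,064 / $12,000,000 = 8.467%.
σ = VaR / z = 8.467% / 1.960 = 4.320%.

4.32%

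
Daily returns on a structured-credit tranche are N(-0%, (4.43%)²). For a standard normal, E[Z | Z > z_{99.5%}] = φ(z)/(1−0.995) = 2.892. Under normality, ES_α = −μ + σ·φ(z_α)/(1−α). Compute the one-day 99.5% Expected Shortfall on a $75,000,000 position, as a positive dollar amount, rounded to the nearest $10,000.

$9,610,000

ES = 4.43% × 2.892 = 12.812%.
On $75,000,000: 0.12812 × $75,000,000 = $9,609,000.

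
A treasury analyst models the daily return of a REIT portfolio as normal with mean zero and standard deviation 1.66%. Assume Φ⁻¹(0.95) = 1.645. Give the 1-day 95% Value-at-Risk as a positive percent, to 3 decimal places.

2.731%

VaR = z·σ = 1.645 × 1.66% = 2.731%.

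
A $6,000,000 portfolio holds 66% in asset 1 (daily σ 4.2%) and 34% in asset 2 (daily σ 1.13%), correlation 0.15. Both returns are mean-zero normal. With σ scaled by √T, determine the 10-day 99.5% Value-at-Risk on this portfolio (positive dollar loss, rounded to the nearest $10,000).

σ_p = √(0.66²·4.2² + 0.34²·1.13² + 2·0.15·0.66·0.34·4.2·1.13) = 2.855%.
σ_{10d} = 2.855% × √10 = 9.028%.
z(99.5%) = 2.576.
VaR = 2.576 × 9.028% = 23.256%; on $6,000,000 that is $1,395,360.

$1,400,000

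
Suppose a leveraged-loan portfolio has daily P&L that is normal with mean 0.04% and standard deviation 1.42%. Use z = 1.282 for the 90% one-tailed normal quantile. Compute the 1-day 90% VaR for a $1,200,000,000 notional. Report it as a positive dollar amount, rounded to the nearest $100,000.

VaR = −μ + z·σ = −(0.04%) + 1.282 × 1.42% = 1.780%.
On $1,200,000,000: 0.01780 × $1,200,000,000 = $21,360,000.

$21,400,000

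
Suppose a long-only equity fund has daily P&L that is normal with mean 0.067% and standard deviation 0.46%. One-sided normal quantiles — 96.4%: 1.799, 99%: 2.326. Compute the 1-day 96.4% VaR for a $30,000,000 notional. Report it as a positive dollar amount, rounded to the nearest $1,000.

$228,000

VaR = −μ + z·σ = −(0.067%) + 1.799 × 0.46% = 0.761%.
On $30,000,000: 0.00761 × $30,000,000 = $228,300.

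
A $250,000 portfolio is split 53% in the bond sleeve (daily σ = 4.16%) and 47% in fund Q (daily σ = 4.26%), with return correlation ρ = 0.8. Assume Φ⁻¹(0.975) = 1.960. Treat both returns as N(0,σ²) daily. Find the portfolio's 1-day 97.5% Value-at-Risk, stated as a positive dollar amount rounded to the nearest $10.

σ_p² = 0.53²·4.16² + 0.47²·4.26² + 2·0.8·0.53·0.47·4.16·4.26 = 15.9331 (%²).
σ_p = √15.9331 = 3.992%.
VaR = 1.960 × 3.992% = 7.824%; on $250,000 that is $19,560.

$19,560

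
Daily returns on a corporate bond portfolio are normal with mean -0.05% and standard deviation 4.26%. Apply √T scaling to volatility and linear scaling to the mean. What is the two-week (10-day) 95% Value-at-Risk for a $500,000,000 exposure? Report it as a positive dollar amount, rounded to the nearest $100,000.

At 95%, z = 1.645.
σ_{10d} = 4.26% × √10 = 13.471%; μ_{10d} = 10 × -0.05% = -0.500%.
VaR = −(-0.500%) + 1.645 × 13.471% = 22.660%.
On $500,000,000: 0.22660 × $500,000,000 = $113,300,000.

$113,300,000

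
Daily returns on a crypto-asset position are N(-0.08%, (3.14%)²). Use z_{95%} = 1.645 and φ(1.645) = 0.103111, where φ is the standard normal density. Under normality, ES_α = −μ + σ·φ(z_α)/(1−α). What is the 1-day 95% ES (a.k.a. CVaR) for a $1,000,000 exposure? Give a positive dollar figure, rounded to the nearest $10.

$65,550

Tail multiplier: φ(z)/(1−α) = 0.103111 / 0.05 = 2.062.
ES = −(-0.08%) + 3.14% × 2.062 = 6.555%.
On $1,000,000: 0.06555 × $1,000,000 = $65,550.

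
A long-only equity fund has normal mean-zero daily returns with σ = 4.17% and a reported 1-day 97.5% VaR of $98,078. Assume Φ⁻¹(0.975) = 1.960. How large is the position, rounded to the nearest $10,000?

$1,200,000

VaR as a fraction of value: z·σ = 1.960 × 4.17% = 8.1732%.
Position = $98,078 / 0.081732 = $1,199,995.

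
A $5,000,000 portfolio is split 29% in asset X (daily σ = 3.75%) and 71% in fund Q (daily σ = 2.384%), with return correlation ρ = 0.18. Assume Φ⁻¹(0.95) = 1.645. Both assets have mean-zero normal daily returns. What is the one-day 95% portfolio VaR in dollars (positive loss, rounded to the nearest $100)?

$178,500

σ_p² = 0.29²·3.75² + 0.71²·2.384² + 2·0.18·0.29·0.71·3.75·2.384 = 4.7104 (%²).
σ_p = √4.7104 = 2.170%.
VaR = 1.645 × 2.170% = 3.570%; on $5,000,000 that is $178,500.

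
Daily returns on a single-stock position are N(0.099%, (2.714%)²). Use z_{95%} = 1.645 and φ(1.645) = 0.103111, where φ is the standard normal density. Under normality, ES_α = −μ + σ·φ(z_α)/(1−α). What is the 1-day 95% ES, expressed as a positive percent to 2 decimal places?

Tail multiplier: φ(z)/(1−α) = 0.103111 / 0.05 = 2.062.
ES = −(0.099%) + 2.714% × 2.062 = 5.497%.

5.50%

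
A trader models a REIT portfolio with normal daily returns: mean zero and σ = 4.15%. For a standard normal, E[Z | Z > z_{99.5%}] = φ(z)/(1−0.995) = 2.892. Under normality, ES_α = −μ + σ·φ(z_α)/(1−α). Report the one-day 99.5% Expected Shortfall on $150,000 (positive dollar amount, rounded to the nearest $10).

$18,000

ES = 4.15% × 2.892 = 12.002%.
On $150,000: 0.12002 × $150,000 = $18,003.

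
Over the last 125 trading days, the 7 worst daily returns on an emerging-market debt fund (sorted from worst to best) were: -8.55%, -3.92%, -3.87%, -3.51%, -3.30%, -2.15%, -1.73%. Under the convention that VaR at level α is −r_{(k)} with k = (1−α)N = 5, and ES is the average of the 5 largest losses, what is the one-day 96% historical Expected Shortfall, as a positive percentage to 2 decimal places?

The 5 worst returns sum to -23.15%.
ES = −(-23.15%) / 5 = 4.63%.

4.63%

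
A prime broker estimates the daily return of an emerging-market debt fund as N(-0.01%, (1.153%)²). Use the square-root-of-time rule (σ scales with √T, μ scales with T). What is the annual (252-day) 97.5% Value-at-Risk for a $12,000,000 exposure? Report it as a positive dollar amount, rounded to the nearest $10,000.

$4,610,000

At 97.5%, z = 1.960.
σ_{252d} = 1.153% × √252 = 18.303%; μ_{252d} = 252 × -0.01% = -2.520%.
VaR = −(-2.520%) + 1.960 × 18.303% = 38.394%.
On $12,000,000: 0.38394 × $12,000,000 = $4,607,280.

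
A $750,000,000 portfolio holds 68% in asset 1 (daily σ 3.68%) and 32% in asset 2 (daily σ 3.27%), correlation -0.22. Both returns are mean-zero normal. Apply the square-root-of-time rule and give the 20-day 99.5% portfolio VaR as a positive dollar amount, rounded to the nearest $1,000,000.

σ_p = √(0.68²·3.68² + 0.32²·3.27² + 2·-0.22·0.68·0.32·3.68·3.27) = 2.491%.
σ_{20d} = 2.491% × √20 = 11.140%.
z(99.5%) = 2.576.
VaR = 2.576 × 11.140% = 28.697%; on $750,000,000 that is $215,227,500.

$215,000,000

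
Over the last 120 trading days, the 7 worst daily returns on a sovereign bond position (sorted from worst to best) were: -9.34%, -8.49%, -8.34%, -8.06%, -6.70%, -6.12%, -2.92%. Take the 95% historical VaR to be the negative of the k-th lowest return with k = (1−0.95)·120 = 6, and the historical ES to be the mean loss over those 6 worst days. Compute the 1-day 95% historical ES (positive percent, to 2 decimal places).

7.84%

The 6 worst returns sum to -47.05%.
ES = −(-47.05%) / 6 = 7.8416…% ≈ 7.84%.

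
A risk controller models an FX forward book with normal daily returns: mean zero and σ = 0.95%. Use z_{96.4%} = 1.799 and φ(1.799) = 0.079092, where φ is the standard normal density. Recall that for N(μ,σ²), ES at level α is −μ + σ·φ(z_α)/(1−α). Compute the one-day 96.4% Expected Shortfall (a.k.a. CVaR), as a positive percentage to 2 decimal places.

2.09%

Tail multiplier: φ(z)/(1−α) = 0.079092 / 0.036 = 2.197.
ES = 0.95% × 2.197 = 2.087%.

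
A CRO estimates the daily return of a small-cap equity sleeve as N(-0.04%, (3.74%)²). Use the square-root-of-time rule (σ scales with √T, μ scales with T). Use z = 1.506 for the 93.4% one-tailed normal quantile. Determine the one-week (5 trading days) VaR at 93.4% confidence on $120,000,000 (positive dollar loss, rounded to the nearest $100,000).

$15,400,000

σ_{5d} = 3.74% × √5 = 8.363%; μ_{5d} = 5 × -0.04% = -0.200%.
VaR = −(-0.200%) + 1.506 × 8.363% = 12.795%.
On $120,000,000: 0.12795 × $120,000,000 = $15,354,000.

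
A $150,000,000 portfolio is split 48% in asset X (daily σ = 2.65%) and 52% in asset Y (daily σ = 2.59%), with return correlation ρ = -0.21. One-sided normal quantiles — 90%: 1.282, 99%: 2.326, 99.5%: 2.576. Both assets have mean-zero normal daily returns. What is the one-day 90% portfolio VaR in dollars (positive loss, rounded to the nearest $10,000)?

$3,170,000

σ_p² = 0.48²·2.65² + 0.52²·2.59² + 2·-0.21·0.48·0.52·2.65·2.59 = 2.7123 (%²).
σ_p = √2.7123 = 1.647%.
VaR = 1.282 × 1.647% = 2.111%; on $150,000,000 that is $3,166,500.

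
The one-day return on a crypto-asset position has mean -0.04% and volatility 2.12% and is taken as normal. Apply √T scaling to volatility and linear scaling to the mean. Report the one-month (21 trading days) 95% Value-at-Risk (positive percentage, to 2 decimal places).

At 95%, z = 1.645.
σ_{21d} = 2.12% × √21 = 9.715%; μ_{21d} = 21 × -0.04% = -0.840%.
VaR = −(-0.840%) + 1.645 × 9.715% = 16.821%.

16.82%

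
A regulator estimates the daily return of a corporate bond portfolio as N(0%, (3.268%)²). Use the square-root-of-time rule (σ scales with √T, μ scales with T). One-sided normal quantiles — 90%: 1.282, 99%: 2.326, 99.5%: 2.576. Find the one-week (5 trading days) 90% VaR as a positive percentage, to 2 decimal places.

σ_{5d} = 3.268% × √5 = 7.307%.
VaR = 1.282 × 7.307% = 9.368%.

9.37%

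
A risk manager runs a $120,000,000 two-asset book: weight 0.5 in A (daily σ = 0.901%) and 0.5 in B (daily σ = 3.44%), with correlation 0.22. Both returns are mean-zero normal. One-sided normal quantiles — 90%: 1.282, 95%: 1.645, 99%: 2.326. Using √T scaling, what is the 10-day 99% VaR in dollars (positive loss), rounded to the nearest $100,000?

σ_p = √(0.5²·0.901² + 0.5²·3.44² + 2·0.22·0.5·0.5·0.901·3.44) = 1.871%.
σ_{10d} = 1.871% × √10 = 5.917%.
VaR = 2.326 × 5.917% = 13.763%; on $120,000,000 that is $16,515,600.

$16,500,000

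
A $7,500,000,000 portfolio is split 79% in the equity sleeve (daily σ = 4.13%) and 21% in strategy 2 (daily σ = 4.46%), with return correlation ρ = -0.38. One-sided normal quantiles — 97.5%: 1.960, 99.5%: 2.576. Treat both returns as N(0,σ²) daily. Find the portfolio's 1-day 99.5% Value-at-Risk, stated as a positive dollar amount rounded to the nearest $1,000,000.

$586,000,000

σ_p² = 0.79²·4.13² + 0.21²·4.46² + 2·-0.38·0.79·0.21·4.13·4.46 = 9.2000 (%²).
σ_p = √9.2000 = 3.033%.
VaR = 2.576 × 3.033% = 7.813%; on $7,500,000,000 that is $585,975,000.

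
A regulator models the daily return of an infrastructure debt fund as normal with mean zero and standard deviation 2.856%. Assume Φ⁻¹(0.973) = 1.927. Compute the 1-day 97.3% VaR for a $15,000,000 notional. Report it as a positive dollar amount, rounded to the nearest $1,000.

$826,000

VaR = z·σ = 1.927 × 2.856% = 5.504%.
On $15,000,000: 0.05504 × $15,000,000 = $825,600.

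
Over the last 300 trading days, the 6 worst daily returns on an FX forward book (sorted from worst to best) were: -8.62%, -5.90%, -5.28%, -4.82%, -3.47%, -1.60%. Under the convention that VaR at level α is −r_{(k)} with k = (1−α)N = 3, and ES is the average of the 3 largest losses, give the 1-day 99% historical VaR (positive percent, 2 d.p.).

k = 3; the 3rd lowest return is -5.28%, so VaR = 5.28%.

5.28%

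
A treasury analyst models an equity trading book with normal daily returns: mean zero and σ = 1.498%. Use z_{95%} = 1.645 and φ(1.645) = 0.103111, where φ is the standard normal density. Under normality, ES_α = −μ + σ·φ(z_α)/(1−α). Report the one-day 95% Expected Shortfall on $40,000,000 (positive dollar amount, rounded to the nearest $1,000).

$1,236,000

Tail multiplier: φ(z)/(1−α) = 0.103111 / 0.05 = 2.062.
ES = 1.498% × 2.062 = 3.089%.
On $40,000,000: 0.03089 × $40,000,000 = $1,235,600.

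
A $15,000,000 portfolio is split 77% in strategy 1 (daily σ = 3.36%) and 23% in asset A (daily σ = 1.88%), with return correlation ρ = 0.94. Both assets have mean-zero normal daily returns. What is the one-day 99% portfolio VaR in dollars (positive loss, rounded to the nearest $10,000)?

$1,050,000

σ_p² = 0.77²·3.36² + 0.23²·1.88² + 2·0.94·0.77·0.23·3.36·1.88 = 8.9837 (%²).
σ_p = √8.9837 = 2.997%.
At 99%, z = 2.326.
VaR = 2.326 × 2.997% = 6.971%; on $15,000,000 that is $1,045,650.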